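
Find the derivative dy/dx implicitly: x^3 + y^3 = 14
Differentiate the relation implicitly: treat y = y(x) and apply the chain rule, so every y-derivative picks up a y' = dy/dx factor.

With everything moved to the left-hand side, differentiate term by term:
  d/dx[x^3] = 3x^2
  d/dx[y^3] = 3y^2·y'
  d/dx[-14] = 0

Separating the contributions that come from x directly and those that come through y:
  without y':      3x^2
  multiplying y':  3y^2

so (3x^2) + (3y^2)·y' = 0, and therefore
  dy/dx = -(3x^2)/(3y^2) = -x^2/y^2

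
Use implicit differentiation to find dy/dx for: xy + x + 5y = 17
Differentiate both sides with respect to x, treating y as y(x). By the chain rule, any term containing y contributes a factor of y' = dy/dx when we differentiate it.

Move every term to one side and write the relation as F(x, y) = 0. Term by term,
  d/dx[xy] = x·y' + y
  d/dx[x] = 1
  d/dx[5y] = 5·y'
  d/dx[-17] = 0

The pieces without y' make up ∂F/∂x and the coefficient of y' is ∂F/∂y:
  ∂F/∂x = y + 1,
  ∂F/∂y = x + 5.

Since d/dx[F] = ∂F/∂x + (∂F/∂y)·y' = 0, solve for y':
  (∂F/∂y)·y' = -∂F/∂x
  dy/dx = -(∂F/∂x)/(∂F/∂y) = -(y + 1)/(x + 5) = (-y - 1)/(x + 5)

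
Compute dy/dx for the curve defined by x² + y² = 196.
Apply d/dx to both sides, remembering that y depends on x. Each occurrence of y therefore brings in a y' = dy/dx via the chain rule.

With F(x, y) equal to the left-hand side minus the right, differentiate F term by term:
  d/dx[x^2] = 2x
  d/dx[y^2] = 2y·y'
  d/dx[-196] = 0
Adding these up, d/dx[F] = 0 becomes
  (2x) + (2y)·y' = 0,
so isolating y',
  dy/dx = -(2x)/(2y) = -x/y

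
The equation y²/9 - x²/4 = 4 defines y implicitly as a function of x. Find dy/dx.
Differentiate both sides with respect to x, treating y as y(x). By the chain rule, any term containing y contributes a factor of y' = dy/dx when we differentiate it.

Move every term to one side and write the relation as F(x, y) = 0. Term by term,
  d/dx[-x^2/4] = -x/2
  d/dx[y^2/9] = 2y·y'/9
  d/dx[-4] = 0

The pieces without y' make up ∂F/∂x and the coefficient of y' is ∂F/∂y:
  ∂F/∂x = -x/2,
  ∂F/∂y = 2y/9.

Since d/dx[F] = ∂F/∂x + (∂F/∂y)·y' = 0, solve for y':
  (∂F/∂y)·y' = -∂F/∂x
  dy/dx = -(∂F/∂x)/(∂F/∂y) = -(-x/2)/(2y/9) = 9x/(4y)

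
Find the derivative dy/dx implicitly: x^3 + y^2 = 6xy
Apply d/dx to both sides, remembering that y depends on x. Each occurrence of y therefore brings in a y' = dy/dx via the chain rule.

With F(x, y) equal to the left-hand side minus the right, differentiate F term by term:
  d/dx[x^3] = 3x^2
  d/dx[-6xy] = -6x·y' - 6y
  d/dx[y^2] = 2y·y'
Adding these up, d/dx[F] = 0 becomes
  (3x^2 - 6y) + (-6x + 2y)·y' = 0,
so isolating y',
  dy/dx = -(3x^2 - 6y)/(-6x + 2y) = 3(x^2 - 2y)/(2(3x - y))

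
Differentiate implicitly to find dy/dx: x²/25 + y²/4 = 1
Differentiate both sides with respect to x, treating y as y(x). By the chain rule, any term containing y contributes a factor of y' = dy/dx when we differentiate it.

Move every term to one side and write the relation as F(x, y) = 0. Term by term,
  d/dx[x^2/25] = 2x/25
  d/dx[y^2/4] = y·y'/2
  d/dx[-1] = 0

The pieces without y' make up ∂F/∂x and the coefficient of y' is ∂F/∂y:
  ∂F/∂x = 2x/25,
  ∂F/∂y = y/2.

Since d/dx[F] = ∂F/∂x + (∂F/∂y)·y' = 0, solve for y':
  (∂F/∂y)·y' = -∂F/∂x
  dy/dx = -(∂F/∂x)/(∂F/∂y) = -(2x/25)/(y/2) = -4x/(25y)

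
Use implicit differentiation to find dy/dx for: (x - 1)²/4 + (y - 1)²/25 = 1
Differentiate the relation implicitly: treat y = y(x) and apply the chain rule, so every y-derivative picks up a y' = dy/dx factor.

With everything moved to the left-hand side, differentiate term by term:
  d/dx[(x - 1)^2/4] = x/2 - 1/2
  d/dx[(y - 1)^2/25] = 2·y'(y - 1)/25
  d/dx[-1] = 0

Separating the contributions that come from x directly and those that come through y:
  without y':      x/2 - 1/2
  multiplying y':  2y/25 - 2/25

so (x/2 - 1/2) + (2y/25 - 2/25)·y' = 0, and therefore
  dy/dx = -(x/2 - 1/2)/(2y/25 - 2/25)
        = -((x - 1)/2)/(2(y - 1)/25) = 25(1 - x)/(4(y - 1))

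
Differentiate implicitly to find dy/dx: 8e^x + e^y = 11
Apply d/dx to both sides, remembering that y depends on x. Each occurrence of y therefore brings in a y' = dy/dx via the chain rule.

With F(x, y) equal to the left-hand side minus the right, differentiate F term by term:
  d/dx[8e^(x)] = 8e^(x)
  d/dx[e^(y)] = y'·e^(y)
  d/dx[-11] = 0
Adding these up, d/dx[F] = 0 becomes
  (8e^(x)) + (e^(y))·y' = 0,
so isolating y',
  dy/dx = -(8e^(x))/(e^(y)) = -8e^(x - y)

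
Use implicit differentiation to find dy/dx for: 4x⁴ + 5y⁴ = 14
Take d/dx of both sides. Since y is implicitly a function of x, the chain rule attaches a y' = dy/dx factor whenever we differentiate through y.

Set F(x, y) = (left side) − (right side), so the curve is F = 0. Differentiating each term of F:
  d/dx[4x^4] = 16x^3
  d/dx[5y^4] = 20y^3·y'
  d/dx[-14] = 0

Collecting, the y'-free part is the partial derivative in x and the y' coefficient is the partial derivative in y:
  ∂F/∂x = 16x^3
  ∂F/∂y = 20y^3

so d/dx[F(x, y(x))] = ∂F/∂x + (∂F/∂y)·y' = 0. Rearranging,
  dy/dx = -(∂F/∂x)/(∂F/∂y) = -(16x^3)/(20y^3) = -4x^3/(5y^3)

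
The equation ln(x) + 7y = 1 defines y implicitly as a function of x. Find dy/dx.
Differentiate the relation implicitly: treat y = y(x) and apply the chain rule, so every y-derivative picks up a y' = dy/dx factor.

With everything moved to the left-hand side, differentiate term by term:
  d/dx[7y] = 7·y'
  d/dx[ln(x)] = 1/x
  d/dx[-1] = 0

Separating the contributions that come from x directly and those that come through y:
  without y':      1/x
  multiplying y':  7

so (1/x) + (7)·y' = 0, and therefore
  dy/dx = -(1/x)/(7) = -1/(7x)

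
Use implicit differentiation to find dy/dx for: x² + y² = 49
Take d/dx of both sides. Since y is implicitly a function of x, the chain rule attaches a y' = dy/dx factor whenever we differentiate through y.

Set F(x, y) = (left side) − (right side), so the curve is F = 0. Differentiating each term of F:
  d/dx[x^2] = 2x
  d/dx[y^2] = 2y·y'
  d/dx[-49] = 0

Collecting, the y'-free part is the partial derivative in x and the y' coefficient is the partial derivative in y:
  ∂F/∂x = 2x
  ∂F/∂y = 2y

so d/dx[F(x, y(x))] = ∂F/∂x + (∂F/∂y)·y' = 0. Rearranging,
  dy/dx = -(∂F/∂x)/(∂F/∂y) = -(2x)/(2y) = -x/y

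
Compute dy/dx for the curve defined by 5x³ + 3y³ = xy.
Differentiate both sides with respect to x, treating y as y(x). By the chain rule, any term containing y contributes a factor of y' = dy/dx when we differentiate it.

Move every term to one side and write the relation as F(x, y) = 0. Term by term,
  d/dx[5x^3] = 15x^2
  d/dx[-xy] = -x·y' - y
  d/dx[3y^3] = 9y^2·y'

The pieces without y' make up ∂F/∂x and the coefficient of y' is ∂F/∂y:
  ∂F/∂x = 15x^2 - y,
  ∂F/∂y = -x + 9y^2.

Since d/dx[F] = ∂F/∂x + (∂F/∂y)·y' = 0, solve for y':
  (∂F/∂y)·y' = -∂F/∂x
  dy/dx = -(∂F/∂x)/(∂F/∂y) = -(15x^2 - y)/(-x + 9y^2) = (15x^2 - y)/(x - 9y^2)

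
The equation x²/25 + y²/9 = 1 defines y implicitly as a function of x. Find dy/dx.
Differentiate the relation implicitly: treat y = y(x) and apply the chain rule, so every y-derivative picks up a y' = dy/dx factor.

With everything moved to the left-hand side, differentiate term by term:
  d/dx[x^2/25] = 2x/25
  d/dx[y^2/9] = 2y·y'/9
  d/dx[-1] = 0

Separating the contributions that come from x directly and those that come through y:
  without y':      2x/25
  multiplying y':  2y/9

so (2x/25) + (2y/9)·y' = 0, and therefore
  dy/dx = -(2x/25)/(2y/9) = -9x/(25y)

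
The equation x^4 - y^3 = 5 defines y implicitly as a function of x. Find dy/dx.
Apply d/dx to both sides, remembering that y depends on x. Each occurrence of y therefore brings in a y' = dy/dx via the chain rule.

With F(x, y) equal to the left-hand side minus the right, differentiate F term by term:
  d/dx[x^4] = 4x^3
  d/dx[-y^3] = -3y^2·y'
  d/dx[-5] = 0
Adding these up, d/dx[F] = 0 becomes
  (4x^3) + (-3y^2)·y' = 0,
so isolating y',
  dy/dx = -(4x^3)/(-3y^2) = 4x^3/(3y^2)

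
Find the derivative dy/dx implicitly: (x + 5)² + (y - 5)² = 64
Take d/dx of both sides. Since y is implicitly a function of x, the chain rule attaches a y' = dy/dx factor whenever we differentiate through y.

Set F(x, y) = (left side) − (right side), so the curve is F = 0. Differentiating each term of F:
  d/dx[(x + 5)^2] = 2x + 10
  d/dx[(y - 5)^2] = 2·y'(y - 5)
  d/dx[-64] = 0

Collecting, the y'-free part is the partial derivative in x and the y' coefficient is the partial derivative in y:
  ∂F/∂x = 2x + 10
  ∂F/∂y = 2y - 10

so d/dx[F(x, y(x))] = ∂F/∂x + (∂F/∂y)·y' = 0. Rearranging,
  dy/dx = -(∂F/∂x)/(∂F/∂y) = -(2x + 10)/(2y - 10) = (-x - 5)/(y - 5)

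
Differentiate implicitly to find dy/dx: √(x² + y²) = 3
Differentiate the relation implicitly: treat y = y(x) and apply the chain rule, so every y-derivative picks up a y' = dy/dx factor.

With everything moved to the left-hand side, differentiate term by term:
  d/dx[√(x^2 + y^2)] = (x + y·y')/√(x^2 + y^2)
  d/dx[-3] = 0

Separating the contributions that come from x directly and those that come through y:
  without y':      x/√(x^2 + y^2)
  multiplying y':  y/√(x^2 + y^2)

so (x/√(x^2 + y^2)) + (y/√(x^2 + y^2))·y' = 0, and therefore
  dy/dx = -(x/√(x^2 + y^2))/(y/√(x^2 + y^2)) = -x/y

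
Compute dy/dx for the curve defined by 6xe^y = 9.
Take d/dx of both sides. Since y is implicitly a function of x, the chain rule attaches a y' = dy/dx factor whenever we differentiate through y.

Set F(x, y) = (left side) − (right side), so the curve is F = 0. Differentiating each term of F:
  d/dx[6x·e^(y)] = 6x·y'·e^(y) + 6e^(y)
  d/dx[-9] = 0

Collecting, the y'-free part is the partial derivative in x and the y' coefficient is the partial derivative in y:
  ∂F/∂x = 6e^(y)
  ∂F/∂y = 6x·e^(y)

so d/dx[F(x, y(x))] = ∂F/∂x + (∂F/∂y)·y' = 0. Rearranging,
  dy/dx = -(∂F/∂x)/(∂F/∂y) = -(6e^(y))/(6x·e^(y)) = -1/x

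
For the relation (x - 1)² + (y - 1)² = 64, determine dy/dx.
Apply d/dx to both sides, remembering that y depends on x. Each occurrence of y therefore brings in a y' = dy/dx via the chain rule.

With F(x, y) equal to the left-hand side minus the right, differentiate F term by term:
  d/dx[(x - 1)^2] = 2x - 2
  d/dx[(y - 1)^2] = 2·y'(y - 1)
  d/dx[-64] = 0
Adding these up, d/dx[F] = 0 becomes
  (2x - 2) + (2y - 2)·y' = 0,
so isolating y',
  dy/dx = -(2x - 2)/(2y - 2) = (1 - x)/(y - 1)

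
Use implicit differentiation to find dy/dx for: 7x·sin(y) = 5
Differentiate both sides with respect to x, treating y as y(x). By the chain rule, any term containing y contributes a factor of y' = dy/dx when we differentiate it.

Move every term to one side and write the relation as F(x, y) = 0. Term by term,
  d/dx[7x·sin(y)] = 7x·y'·cos(y) + 7sin(y)
  d/dx[-5] = 0

The pieces without y' make up ∂F/∂x and the coefficient of y' is ∂F/∂y:
  ∂F/∂x = 7sin(y),
  ∂F/∂y = 7x·cos(y).

Since d/dx[F] = ∂F/∂x + (∂F/∂y)·y' = 0, solve for y':
  (∂F/∂y)·y' = -∂F/∂x
  dy/dx = -(∂F/∂x)/(∂F/∂y) = -(7sin(y))/(7x·cos(y)) = -tan(y)/x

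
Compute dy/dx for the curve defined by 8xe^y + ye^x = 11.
Take d/dx of both sides. Since y is implicitly a function of x, the chain rule attaches a y' = dy/dx factor whenever we differentiate through y.

Set F(x, y) = (left side) − (right side), so the curve is F = 0. Differentiating each term of F:
  d/dx[8x·e^(y)] = 8x·y'·e^(y) + 8e^(y)
  d/dx[y·e^(x)] = y·e^(x) + y'·e^(x)
  d/dx[-11] = 0

Collecting, the y'-free part is the partial derivative in x and the y' coefficient is the partial derivative in y:
  ∂F/∂x = y·e^(x) + 8e^(y)
  ∂F/∂y = 8x·e^(y) + e^(x)

so d/dx[F(x, y(x))] = ∂F/∂x + (∂F/∂y)·y' = 0. Rearranging,
  dy/dx = -(∂F/∂x)/(∂F/∂y) = -(y·e^(x) + 8e^(y))/(8x·e^(y) + e^(x)) = (-y·e^(x) - 8e^(y))/(8x·e^(y) + e^(x))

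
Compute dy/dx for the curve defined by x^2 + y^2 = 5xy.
Take d/dx of both sides. Since y is implicitly a function of x, the chain rule attaches a y' = dy/dx factor whenever we differentiate through y.

Set F(x, y) = (left side) − (right side), so the curve is F = 0. Differentiating each term of F:
  d/dx[x^2] = 2x
  d/dx[-5xy] = -5x·y' - 5y
  d/dx[y^2] = 2y·y'

Collecting, the y'-free part is the partial derivative in x and the y' coefficient is the partial derivative in y:
  ∂F/∂x = 2x - 5y
  ∂F/∂y = -5x + 2y

so d/dx[F(x, y(x))] = ∂F/∂x + (∂F/∂y)·y' = 0. Rearranging,
  dy/dx = -(∂F/∂x)/(∂F/∂y) = -(2x - 5y)/(-5x + 2y) = (2x - 5y)/(5x - 2y)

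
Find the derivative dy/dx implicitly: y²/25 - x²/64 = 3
Differentiate the relation implicitly: treat y = y(x) and apply the chain rule, so every y-derivative picks up a y' = dy/dx factor.

With everything moved to the left-hand side, differentiate term by term:
  d/dx[-x^2/64] = -x/32
  d/dx[y^2/25] = 2y·y'/25
  d/dx[-3] = 0

Separating the contributions that come from x directly and those that come through y:
  without y':      -x/32
  multiplying y':  2y/25

so (-x/32) + (2y/25)·y' = 0, and therefore
  dy/dx = -(-x/32)/(2y/25) = 25x/(64y)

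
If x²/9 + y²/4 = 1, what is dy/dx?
Differentiate both sides with respect to x, treating y as y(x). By the chain rule, any term containing y contributes a factor of y' = dy/dx when we differentiate it.

Move every term to one side and write the relation as F(x, y) = 0. Term by term,
  d/dx[x^2/9] = 2x/9
  d/dx[y^2/4] = y·y'/2
  d/dx[-1] = 0

The pieces without y' make up ∂F/∂x and the coefficient of y' is ∂F/∂y:
  ∂F/∂x = 2x/9,
  ∂F/∂y = y/2.

Since d/dx[F] = ∂F/∂x + (∂F/∂y)·y' = 0, solve for y':
  (∂F/∂y)·y' = -∂F/∂x
  dy/dx = -(∂F/∂x)/(∂F/∂y) = -(2x/9)/(y/2) = -4x/(9y)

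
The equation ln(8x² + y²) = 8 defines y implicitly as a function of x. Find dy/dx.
Differentiate both sides with respect to x, treating y as y(x). By the chain rule, any term containing y contributes a factor of y' = dy/dx when we differentiate it.

Move every term to one side and write the relation as F(x, y) = 0. Term by term,
  d/dx[ln(8x^2 + y^2)] = (16x + 2y·y')/(8x^2 + y^2)
  d/dx[-8] = 0

The pieces without y' make up ∂F/∂x and the coefficient of y' is ∂F/∂y:
  ∂F/∂x = 16x/(8x^2 + y^2),
  ∂F/∂y = 2y/(8x^2 + y^2).

Since d/dx[F] = ∂F/∂x + (∂F/∂y)·y' = 0, solve for y':
  (∂F/∂y)·y' = -∂F/∂x
  dy/dx = -(∂F/∂x)/(∂F/∂y) = -(16x/(8x^2 + y^2))/(2y/(8x^2 + y^2)) = -8x/y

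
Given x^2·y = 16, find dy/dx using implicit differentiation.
Apply d/dx to both sides, remembering that y depends on x. Each occurrence of y therefore brings in a y' = dy/dx via the chain rule.

With F(x, y) equal to the left-hand side minus the right, differentiate F term by term:
  d/dx[x^2y] = x^2·y' + 2xy
  d/dx[-16] = 0
Adding these up, d/dx[F] = 0 becomes
  (2xy) + (x^2)·y' = 0,
so isolating y',
  dy/dx = -(2xy)/(x^2) = -2y/x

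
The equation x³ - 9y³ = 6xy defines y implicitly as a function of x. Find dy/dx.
Apply d/dx to both sides, remembering that y depends on x. Each occurrence of y therefore brings in a y' = dy/dx via the chain rule.

With F(x, y) equal to the left-hand side minus the right, differentiate F term by term:
  d/dx[x^3] = 3x^2
  d/dx[-6xy] = -6x·y' - 6y
  d/dx[-9y^3] = -27y^2·y'
Adding these up, d/dx[F] = 0 becomes
  (3x^2 - 6y) + (-6x - 27y^2)·y' = 0,
so isolating y',
  dy/dx = -(3x^2 - 6y)/(-6x - 27y^2) = (x^2 - 2y)/(2x + 9y^2)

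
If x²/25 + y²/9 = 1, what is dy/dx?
Differentiate both sides with respect to x, treating y as y(x). By the chain rule, any term containing y contributes a factor of y' = dy/dx when we differentiate it.

Move every term to one side and write the relation as F(x, y) = 0. Term by term,
  d/dx[x^2/25] = 2x/25
  d/dx[y^2/9] = 2y·y'/9
  d/dx[-1] = 0

The pieces without y' make up ∂F/∂x and the coefficient of y' is ∂F/∂y:
  ∂F/∂x = 2x/25,
  ∂F/∂y = 2y/9.

Since d/dx[F] = ∂F/∂x + (∂F/∂y)·y' = 0, solve for y':
  (∂F/∂y)·y' = -∂F/∂x
  dy/dx = -(∂F/∂x)/(∂F/∂y) = -(2x/25)/(2y/9) = -9x/(25y)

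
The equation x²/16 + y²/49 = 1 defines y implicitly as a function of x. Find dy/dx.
Apply d/dx to both sides, remembering that y depends on x. Each occurrence of y therefore brings in a y' = dy/dx via the chain rule.

With F(x, y) equal to the left-hand side minus the right, differentiate F term by term:
  d/dx[x^2/16] = x/8
  d/dx[y^2/49] = 2y·y'/49
  d/dx[-1] = 0
Adding these up, d/dx[F] = 0 becomes
  (x/8) + (2y/49)·y' = 0,
so isolating y',
  dy/dx = -(x/8)/(2y/49) = -49x/(16y)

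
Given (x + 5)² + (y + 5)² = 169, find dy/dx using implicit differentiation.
Take d/dx of both sides. Since y is implicitly a function of x, the chain rule attaches a y' = dy/dx factor whenever we differentiate through y.

Set F(x, y) = (left side) − (right side), so the curve is F = 0. Differentiating each term of F:
  d/dx[(x + 5)^2] = 2x + 10
  d/dx[(y + 5)^2] = 2·y'(y + 5)
  d/dx[-169] = 0

Collecting, the y'-free part is the partial derivative in x and the y' coefficient is the partial derivative in y:
  ∂F/∂x = 2x + 10
  ∂F/∂y = 2y + 10

so d/dx[F(x, y(x))] = ∂F/∂x + (∂F/∂y)·y' = 0. Rearranging,
  dy/dx = -(∂F/∂x)/(∂F/∂y) = -(2x + 10)/(2y + 10) = (-x - 5)/(y + 5)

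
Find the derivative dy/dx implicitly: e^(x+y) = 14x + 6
Take d/dx of both sides. Since y is implicitly a function of x, the chain rule attaches a y' = dy/dx factor whenever we differentiate through y.

Set F(x, y) = (left side) − (right side), so the curve is F = 0. Differentiating each term of F:
  d/dx[-14x] = -14
  d/dx[e^(x + y)] = (y' + 1)·e^(x + y)
  d/dx[-6] = 0

Collecting, the y'-free part is the partial derivative in x and the y' coefficient is the partial derivative in y:
  ∂F/∂x = e^(x + y) - 14
  ∂F/∂y = e^(x + y)

so d/dx[F(x, y(x))] = ∂F/∂x + (∂F/∂y)·y' = 0. Rearranging,
  dy/dx = -(∂F/∂x)/(∂F/∂y) = -(e^(x + y) - 14)/(e^(x + y)) = 14e^(-x - y) - 1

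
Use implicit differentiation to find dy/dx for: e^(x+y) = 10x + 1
Differentiate the relation implicitly: treat y = y(x) and apply the chain rule, so every y-derivative picks up a y' = dy/dx factor.

With everything moved to the left-hand side, differentiate term by term:
  d/dx[-10x] = -10
  d/dx[e^(x + y)] = (y' + 1)·e^(x + y)
  d/dx[-1] = 0

Separating the contributions that come from x directly and those that come through y:
  without y':      e^(x + y) - 10
  multiplying y':  e^(x + y)

so (e^(x + y) - 10) + (e^(x + y))·y' = 0, and therefore
  dy/dx = -(e^(x + y) - 10)/(e^(x + y)) = 10e^(-x - y) - 1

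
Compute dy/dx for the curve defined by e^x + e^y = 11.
Differentiate both sides with respect to x, treating y as y(x). By the chain rule, any term containing y contributes a factor of y' = dy/dx when we differentiate it.

Move every term to one side and write the relation as F(x, y) = 0. Term by term,
  d/dx[e^(x)] = e^(x)
  d/dx[e^(y)] = y'·e^(y)
  d/dx[-11] = 0

The pieces without y' make up ∂F/∂x and the coefficient of y' is ∂F/∂y:
  ∂F/∂x = e^(x),
  ∂F/∂y = e^(y).

Since d/dx[F] = ∂F/∂x + (∂F/∂y)·y' = 0, solve for y':
  (∂F/∂y)·y' = -∂F/∂x
  dy/dx = -(∂F/∂x)/(∂F/∂y) = -(e^(x))/(e^(y)) = -e^(x - y)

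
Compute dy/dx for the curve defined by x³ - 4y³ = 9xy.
Take d/dx of both sides. Since y is implicitly a function of x, the chain rule attaches a y' = dy/dx factor whenever we differentiate through y.

Set F(x, y) = (left side) − (right side), so the curve is F = 0. Differentiating each term of F:
  d/dx[x^3] = 3x^2
  d/dx[-9xy] = -9x·y' - 9y
  d/dx[-4y^3] = -12y^2·y'

Collecting, the y'-free part is the partial derivative in x and the y' coefficient is the partial derivative in y:
  ∂F/∂x = 3x^2 - 9y
  ∂F/∂y = -9x - 12y^2

so d/dx[F(x, y(x))] = ∂F/∂x + (∂F/∂y)·y' = 0. Rearranging,
  dy/dx = -(∂F/∂x)/(∂F/∂y) = -(3x^2 - 9y)/(-9x - 12y^2) = (x^2 - 3y)/(3x + 4y^2)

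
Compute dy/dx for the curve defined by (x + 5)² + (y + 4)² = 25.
Take d/dx of both sides. Since y is implicitly a function of x, the chain rule attaches a y' = dy/dx factor whenever we differentiate through y.

Set F(x, y) = (left side) − (right side), so the curve is F = 0. Differentiating each term of F:
  d/dx[(x + 5)^2] = 2x + 10
  d/dx[(y + 4)^2] = 2·y'(y + 4)
  d/dx[-25] = 0

Collecting, the y'-free part is the partial derivative in x and the y' coefficient is the partial derivative in y:
  ∂F/∂x = 2x + 10
  ∂F/∂y = 2y + 8

so d/dx[F(x, y(x))] = ∂F/∂x + (∂F/∂y)·y' = 0. Rearranging,
  dy/dx = -(∂F/∂x)/(∂F/∂y) = -(2x + 10)/(2y + 8) = (-x - 5)/(y + 4)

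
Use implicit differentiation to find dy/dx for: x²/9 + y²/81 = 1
Apply d/dx to both sides, remembering that y depends on x. Each occurrence of y therefore brings in a y' = dy/dx via the chain rule.

With F(x, y) equal to the left-hand side minus the right, differentiate F term by term:
  d/dx[x^2/9] = 2x/9
  d/dx[y^2/81] = 2y·y'/81
  d/dx[-1] = 0
Adding these up, d/dx[F] = 0 becomes
  (2x/9) + (2y/81)·y' = 0,
so isolating y',
  dy/dx = -(2x/9)/(2y/81) = -9x/y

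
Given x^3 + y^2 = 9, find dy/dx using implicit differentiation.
Differentiate the relation implicitly: treat y = y(x) and apply the chain rule, so every y-derivative picks up a y' = dy/dx factor.

With everything moved to the left-hand side, differentiate term by term:
  d/dx[x^3] = 3x^2
  d/dx[y^2] = 2y·y'
  d/dx[-9] = 0

Separating the contributions that come from x directly and those that come through y:
  without y':      3x^2
  multiplying y':  2y

so (3x^2) + (2y)·y' = 0, and therefore
  dy/dx = -(3x^2)/(2y) = -3x^2/(2y)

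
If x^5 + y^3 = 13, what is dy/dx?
Differentiate the relation implicitly: treat y = y(x) and apply the chain rule, so every y-derivative picks up a y' = dy/dx factor.

With everything moved to the left-hand side, differentiate term by term:
  d/dx[x^5] = 5x^4
  d/dx[y^3] = 3y^2·y'
  d/dx[-13] = 0

Separating the contributions that come from x directly and those that come through y:
  without y':      5x^4
  multiplying y':  3y^2

so (5x^4) + (3y^2)·y' = 0, and therefore
  dy/dx = -(5x^4)/(3y^2) = -5x^4/(3y^2)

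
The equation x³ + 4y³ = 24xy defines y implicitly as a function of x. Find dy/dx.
Differentiate both sides with respect to x, treating y as y(x). By the chain rule, any term containing y contributes a factor of y' = dy/dx when we differentiate it.

Move every term to one side and write the relation as F(x, y) = 0. Term by term,
  d/dx[x^3] = 3x^2
  d/dx[-24xy] = -24x·y' - 24y
  d/dx[4y^3] = 12y^2·y'

The pieces without y' make up ∂F/∂x and the coefficient of y' is ∂F/∂y:
  ∂F/∂x = 3x^2 - 24y,
  ∂F/∂y = -24x + 12y^2.

Since d/dx[F] = ∂F/∂x + (∂F/∂y)·y' = 0, solve for y':
  (∂F/∂y)·y' = -∂F/∂x
  dy/dx = -(∂F/∂x)/(∂F/∂y) = -(3x^2 - 24y)/(-24x + 12y^2) = (x^2 - 8y)/(4(2x - y^2))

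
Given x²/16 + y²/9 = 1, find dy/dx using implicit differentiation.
Take d/dx of both sides. Since y is implicitly a function of x, the chain rule attaches a y' = dy/dx factor whenever we differentiate through y.

Set F(x, y) = (left side) − (right side), so the curve is F = 0. Differentiating each term of F:
  d/dx[x^2/16] = x/8
  d/dx[y^2/9] = 2y·y'/9
  d/dx[-1] = 0

Collecting, the y'-free part is the partial derivative in x and the y' coefficient is the partial derivative in y:
  ∂F/∂x = x/8
  ∂F/∂y = 2y/9

so d/dx[F(x, y(x))] = ∂F/∂x + (∂F/∂y)·y' = 0. Rearranging,
  dy/dx = -(∂F/∂x)/(∂F/∂y) = -(x/8)/(2y/9) = -9x/(16y)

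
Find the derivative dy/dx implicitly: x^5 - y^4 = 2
Differentiate the relation implicitly: treat y = y(x) and apply the chain rule, so every y-derivative picks up a y' = dy/dx factor.

With everything moved to the left-hand side, differentiate term by term:
  d/dx[x^5] = 5x^4
  d/dx[-y^4] = -4y^3·y'
  d/dx[-2] = 0

Separating the contributions that come from x directly and those that come through y:
  without y':      5x^4
  multiplying y':  -4y^3

so (5x^4) + (-4y^3)·y' = 0, and therefore
  dy/dx = -(5x^4)/(-4y^3) = 5x^4/(4y^3)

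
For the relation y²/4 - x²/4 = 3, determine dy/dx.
Differentiate both sides with respect to x, treating y as y(x). By the chain rule, any term containing y contributes a factor of y' = dy/dx when we differentiate it.

Move every term to one side and write the relation as F(x, y) = 0. Term by term,
  d/dx[-x^2/4] = -x/2
  d/dx[y^2/4] = y·y'/2
  d/dx[-3] = 0

The pieces without y' make up ∂F/∂x and the coefficient of y' is ∂F/∂y:
  ∂F/∂x = -x/2,
  ∂F/∂y = y/2.

Since d/dx[F] = ∂F/∂x + (∂F/∂y)·y' = 0, solve for y':
  (∂F/∂y)·y' = -∂F/∂x
  dy/dx = -(∂F/∂x)/(∂F/∂y) = -(-x/2)/(y/2) = x/y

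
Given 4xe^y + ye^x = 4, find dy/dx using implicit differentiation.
Differentiate the relation implicitly: treat y = y(x) and apply the chain rule, so every y-derivative picks up a y' = dy/dx factor.

With everything moved to the left-hand side, differentiate term by term:
  d/dx[4x·e^(y)] = 4x·y'·e^(y) + 4e^(y)
  d/dx[y·e^(x)] = y·e^(x) + y'·e^(x)
  d/dx[-4] = 0

Separating the contributions that come from x directly and those that come through y:
  without y':      y·e^(x) + 4e^(y)
  multiplying y':  4x·e^(y) + e^(x)

so (y·e^(x) + 4e^(y)) + (4x·e^(y) + e^(x))·y' = 0, and therefore
  dy/dx = -(y·e^(x) + 4e^(y))/(4x·e^(y) + e^(x)) = (-y·e^(x) - 4e^(y))/(4x·e^(y) + e^(x))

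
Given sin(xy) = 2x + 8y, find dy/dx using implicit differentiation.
Differentiate the relation implicitly: treat y = y(x) and apply the chain rule, so every y-derivative picks up a y' = dy/dx factor.

With everything moved to the left-hand side, differentiate term by term:
  d/dx[-2x] = -2
  d/dx[-8y] = -8·y'
  d/dx[sin(xy)] = (x·y' + y)·cos(xy)

Separating the contributions that come from x directly and those that come through y:
  without y':      y·cos(xy) - 2
  multiplying y':  x·cos(xy) - 8

so (y·cos(xy) - 2) + (x·cos(xy) - 8)·y' = 0, and therefore
  dy/dx = -(y·cos(xy) - 2)/(x·cos(xy) - 8) = (-y·cos(xy) + 2)/(x·cos(xy) - 8)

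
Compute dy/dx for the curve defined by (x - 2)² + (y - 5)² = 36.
Differentiate the relation implicitly: treat y = y(x) and apply the chain rule, so every y-derivative picks up a y' = dy/dx factor.

With everything moved to the left-hand side, differentiate term by term:
  d/dx[(x - 2)^2] = 2x - 4
  d/dx[(y - 5)^2] = 2·y'(y - 5)
  d/dx[-36] = 0

Separating the contributions that come from x directly and those that come through y:
  without y':      2x - 4
  multiplying y':  2y - 10

so (2x - 4) + (2y - 10)·y' = 0, and therefore
  dy/dx = -(2x - 4)/(2y - 10) = (2 - x)/(y - 5)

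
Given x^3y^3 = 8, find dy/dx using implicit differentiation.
Take d/dx of both sides. Since y is implicitly a function of x, the chain rule attaches a y' = dy/dx factor whenever we differentiate through y.

Set F(x, y) = (left side) − (right side), so the curve is F = 0. Differentiating each term of F:
  d/dx[x^3y^3] = 3x^3y^2·y' + 3x^2y^3
  d/dx[-8] = 0

Collecting, the y'-free part is the partial derivative in x and the y' coefficient is the partial derivative in y:
  ∂F/∂x = 3x^2y^3
  ∂F/∂y = 3x^3y^2

so d/dx[F(x, y(x))] = ∂F/∂x + (∂F/∂y)·y' = 0. Rearranging,
  dy/dx = -(∂F/∂x)/(∂F/∂y) = -(3x^2y^3)/(3x^3y^2) = -y/x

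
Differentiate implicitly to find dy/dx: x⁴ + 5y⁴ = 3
Differentiate both sides with respect to x, treating y as y(x). By the chain rule, any term containing y contributes a factor of y' = dy/dx when we differentiate it.

Move every term to one side and write the relation as F(x, y) = 0. Term by term,
  d/dx[x^4] = 4x^3
  d/dx[5y^4] = 20y^3·y'
  d/dx[-3] = 0

The pieces without y' make up ∂F/∂x and the coefficient of y' is ∂F/∂y:
  ∂F/∂x = 4x^3,
  ∂F/∂y = 20y^3.

Since d/dx[F] = ∂F/∂x + (∂F/∂y)·y' = 0, solve for y':
  (∂F/∂y)·y' = -∂F/∂x
  dy/dx = -(∂F/∂x)/(∂F/∂y) = -(4x^3)/(20y^3) = -x^3/(5y^3)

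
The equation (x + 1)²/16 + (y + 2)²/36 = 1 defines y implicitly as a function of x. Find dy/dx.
Differentiate both sides with respect to x, treating y as y(x). By the chain rule, any term containing y contributes a factor of y' = dy/dx when we differentiate it.

Move every term to one side and write the relation as F(x, y) = 0. Term by term,
  d/dx[(x + 1)^2/16] = x/8 + 1/8
  d/dx[(y + 2)^2/36] = y'(y + 2)/18
  d/dx[-1] = 0

The pieces without y' make up ∂F/∂x and the coefficient of y' is ∂F/∂y:
  ∂F/∂x = x/8 + 1/8,
  ∂F/∂y = y/18 + 1/9.

Since d/dx[F] = ∂F/∂x + (∂F/∂y)·y' = 0, solve for y':
  (∂F/∂y)·y' = -∂F/∂x
  dy/dx = -(∂F/∂x)/(∂F/∂y) = -(x/8 + 1/8)/(y/18 + 1/9)
        = -((x + 1)/8)/((y + 2)/18) = 9(-x - 1)/(4(y + 2))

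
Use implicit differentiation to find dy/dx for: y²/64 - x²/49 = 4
Apply d/dx to both sides, remembering that y depends on x. Each occurrence of y therefore brings in a y' = dy/dx via the chain rule.

With F(x, y) equal to the left-hand side minus the right, differentiate F term by term:
  d/dx[-x^2/49] = -2x/49
  d/dx[y^2/64] = y·y'/32
  d/dx[-4] = 0
Adding these up, d/dx[F] = 0 becomes
  (-2x/49) + (y/32)·y' = 0,
so isolating y',
  dy/dx = -(-2x/49)/(y/32) = 64x/(49y)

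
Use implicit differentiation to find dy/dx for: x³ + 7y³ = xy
Differentiate the relation implicitly: treat y = y(x) and apply the chain rule, so every y-derivative picks up a y' = dy/dx factor.

With everything moved to the left-hand side, differentiate term by term:
  d/dx[x^3] = 3x^2
  d/dx[-xy] = -x·y' - y
  d/dx[7y^3] = 21y^2·y'

Separating the contributions that come from x directly and those that come through y:
  without y':      3x^2 - y
  multiplying y':  -x + 21y^2

so (3x^2 - y) + (-x + 21y^2)·y' = 0, and therefore
  dy/dx = -(3x^2 - y)/(-x + 21y^2) = (3x^2 - y)/(x - 21y^2)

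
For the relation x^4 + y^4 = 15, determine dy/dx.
Differentiate both sides with respect to x, treating y as y(x). By the chain rule, any term containing y contributes a factor of y' = dy/dx when we differentiate it.

Move every term to one side and write the relation as F(x, y) = 0. Term by term,
  d/dx[x^4] = 4x^3
  d/dx[y^4] = 4y^3·y'
  d/dx[-15] = 0

The pieces without y' make up ∂F/∂x and the coefficient of y' is ∂F/∂y:
  ∂F/∂x = 4x^3,
  ∂F/∂y = 4y^3.

Since d/dx[F] = ∂F/∂x + (∂F/∂y)·y' = 0, solve for y':
  (∂F/∂y)·y' = -∂F/∂x
  dy/dx = -(∂F/∂x)/(∂F/∂y) = -(4x^3)/(4y^3) = -x^3/y^3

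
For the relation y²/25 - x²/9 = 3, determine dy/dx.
Differentiate the relation implicitly: treat y = y(x) and apply the chain rule, so every y-derivative picks up a y' = dy/dx factor.

With everything moved to the left-hand side, differentiate term by term:
  d/dx[-x^2/9] = -2x/9
  d/dx[y^2/25] = 2y·y'/25
  d/dx[-3] = 0

Separating the contributions that come from x directly and those that come through y:
  without y':      -2x/9
  multiplying y':  2y/25

so (-2x/9) + (2y/25)·y' = 0, and therefore
  dy/dx = -(-2x/9)/(2y/25) = 25x/(9y)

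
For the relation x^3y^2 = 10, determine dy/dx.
Take d/dx of both sides. Since y is implicitly a function of x, the chain rule attaches a y' = dy/dx factor whenever we differentiate through y.

Set F(x, y) = (left side) − (right side), so the curve is F = 0. Differentiating each term of F:
  d/dx[x^3y^2] = 2x^3y·y' + 3x^2y^2
  d/dx[-10] = 0

Collecting, the y'-free part is the partial derivative in x and the y' coefficient is the partial derivative in y:
  ∂F/∂x = 3x^2y^2
  ∂F/∂y = 2x^3y

so d/dx[F(x, y(x))] = ∂F/∂x + (∂F/∂y)·y' = 0. Rearranging,
  dy/dx = -(∂F/∂x)/(∂F/∂y) = -(3x^2y^2)/(2x^3y) = -3y/(2x)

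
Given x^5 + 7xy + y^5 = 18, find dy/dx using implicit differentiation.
Apply d/dx to both sides, remembering that y depends on x. Each occurrence of y therefore brings in a y' = dy/dx via the chain rule.

With F(x, y) equal to the left-hand side minus the right, differentiate F term by term:
  d/dx[x^5] = 5x^4
  d/dx[7xy] = 7x·y' + 7y
  d/dx[y^5] = 5y^4·y'
  d/dx[-18] = 0
Adding these up, d/dx[F] = 0 becomes
  (5x^4 + 7y) + (7x + 5y^4)·y' = 0,
so isolating y',
  dy/dx = -(5x^4 + 7y)/(7x + 5y^4) = (-5x^4 - 7y)/(7x + 5y^4)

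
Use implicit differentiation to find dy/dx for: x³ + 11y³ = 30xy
Take d/dx of both sides. Since y is implicitly a function of x, the chain rule attaches a y' = dy/dx factor whenever we differentiate through y.

Set F(x, y) = (left side) − (right side), so the curve is F = 0. Differentiating each term of F:
  d/dx[x^3] = 3x^2
  d/dx[-30xy] = -30x·y' - 30y
  d/dx[11y^3] = 33y^2·y'

Collecting, the y'-free part is the partial derivative in x and the y' coefficient is the partial derivative in y:
  ∂F/∂x = 3x^2 - 30y
  ∂F/∂y = -30x + 33y^2

so d/dx[F(x, y(x))] = ∂F/∂x + (∂F/∂y)·y' = 0. Rearranging,
  dy/dx = -(∂F/∂x)/(∂F/∂y) = -(3x^2 - 30y)/(-30x + 33y^2) = (x^2 - 10y)/(10x - 11y^2)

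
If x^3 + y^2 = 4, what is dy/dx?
Apply d/dx to both sides, remembering that y depends on x. Each occurrence of y therefore brings in a y' = dy/dx via the chain rule.

With F(x, y) equal to the left-hand side minus the right, differentiate F term by term:
  d/dx[x^3] = 3x^2
  d/dx[y^2] = 2y·y'
  d/dx[-4] = 0
Adding these up, d/dx[F] = 0 becomes
  (3x^2) + (2y)·y' = 0,
so isolating y',
  dy/dx = -(3x^2)/(2y) = -3x^2/(2y)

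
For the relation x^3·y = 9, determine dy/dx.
Differentiate both sides with respect to x, treating y as y(x). By the chain rule, any term containing y contributes a factor of y' = dy/dx when we differentiate it.

Move every term to one side and write the relation as F(x, y) = 0. Term by term,
  d/dx[x^3y] = x^3·y' + 3x^2y
  d/dx[-9] = 0

The pieces without y' make up ∂F/∂x and the coefficient of y' is ∂F/∂y:
  ∂F/∂x = 3x^2y,
  ∂F/∂y = x^3.

Since d/dx[F] = ∂F/∂x + (∂F/∂y)·y' = 0, solve for y':
  (∂F/∂y)·y' = -∂F/∂x
  dy/dx = -(∂F/∂x)/(∂F/∂y) = -(3x^2y)/(x^3) = -3y/x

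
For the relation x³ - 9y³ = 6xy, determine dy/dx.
Take d/dx of both sides. Since y is implicitly a function of x, the chain rule attaches a y' = dy/dx factor whenever we differentiate through y.

Set F(x, y) = (left side) − (right side), so the curve is F = 0. Differentiating each term of F:
  d/dx[x^3] = 3x^2
  d/dx[-6xy] = -6x·y' - 6y
  d/dx[-9y^3] = -27y^2·y'

Collecting, the y'-free part is the partial derivative in x and the y' coefficient is the partial derivative in y:
  ∂F/∂x = 3x^2 - 6y
  ∂F/∂y = -6x - 27y^2

so d/dx[F(x, y(x))] = ∂F/∂x + (∂F/∂y)·y' = 0. Rearranging,
  dy/dx = -(∂F/∂x)/(∂F/∂y) = -(3x^2 - 6y)/(-6x - 27y^2) = (x^2 - 2y)/(2x + 9y^2)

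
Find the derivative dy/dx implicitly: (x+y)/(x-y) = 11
Differentiate both sides with respect to x, treating y as y(x). By the chain rule, any term containing y contributes a factor of y' = dy/dx when we differentiate it.

Move every term to one side and write the relation as F(x, y) = 0. Term by term,
  d/dx[(x + y)/(x - y)] = (y' + 1)/(x - y) + (x + y)(y' - 1)/(x - y)^2
  d/dx[-11] = 0

The pieces without y' make up ∂F/∂x and the coefficient of y' is ∂F/∂y:
  ∂F/∂x = 1/(x - y) - (x + y)/(x - y)^2,
  ∂F/∂y = 1/(x - y) + (x + y)/(x - y)^2.

Since d/dx[F] = ∂F/∂x + (∂F/∂y)·y' = 0, solve for y':
  (∂F/∂y)·y' = -∂F/∂x
  dy/dx = -(∂F/∂x)/(∂F/∂y) = -(1/(x - y) - (x + y)/(x - y)^2)/(1/(x - y) + (x + y)/(x - y)^2)
        = -(-2y/(x - y)^2)/(2x/(x - y)^2) = y/x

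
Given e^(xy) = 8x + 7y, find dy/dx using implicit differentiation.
Differentiate the relation implicitly: treat y = y(x) and apply the chain rule, so every y-derivative picks up a y' = dy/dx factor.

With everything moved to the left-hand side, differentiate term by term:
  d/dx[-8x] = -8
  d/dx[-7y] = -7·y'
  d/dx[e^(xy)] = (x·y' + y)·e^(xy)

Separating the contributions that come from x directly and those that come through y:
  without y':      y·e^(xy) - 8
  multiplying y':  x·e^(xy) - 7

so (y·e^(xy) - 8) + (x·e^(xy) - 7)·y' = 0, and therefore
  dy/dx = -(y·e^(xy) - 8)/(x·e^(xy) - 7) = (-y·e^(xy) + 8)/(x·e^(xy) - 7)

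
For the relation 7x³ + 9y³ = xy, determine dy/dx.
Apply d/dx to both sides, remembering that y depends on x. Each occurrence of y therefore brings in a y' = dy/dx via the chain rule.

With F(x, y) equal to the left-hand side minus the right, differentiate F term by term:
  d/dx[7x^3] = 21x^2
  d/dx[-xy] = -x·y' - y
  d/dx[9y^3] = 27y^2·y'
Adding these up, d/dx[F] = 0 becomes
  (21x^2 - y) + (-x + 27y^2)·y' = 0,
so isolating y',
  dy/dx = -(21x^2 - y)/(-x + 27y^2) = (21x^2 - y)/(x - 27y^2)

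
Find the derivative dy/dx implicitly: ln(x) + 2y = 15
Take d/dx of both sides. Since y is implicitly a function of x, the chain rule attaches a y' = dy/dx factor whenever we differentiate through y.

Set F(x, y) = (left side) − (right side), so the curve is F = 0. Differentiating each term of F:
  d/dx[2y] = 2·y'
  d/dx[ln(x)] = 1/x
  d/dx[-15] = 0

Collecting, the y'-free part is the partial derivative in x and the y' coefficient is the partial derivative in y:
  ∂F/∂x = 1/x
  ∂F/∂y = 2

so d/dx[F(x, y(x))] = ∂F/∂x + (∂F/∂y)·y' = 0. Rearranging,
  dy/dx = -(∂F/∂x)/(∂F/∂y) = -(1/x)/(2) = -1/(2x)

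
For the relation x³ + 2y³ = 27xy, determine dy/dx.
Apply d/dx to both sides, remembering that y depends on x. Each occurrence of y therefore brings in a y' = dy/dx via the chain rule.

With F(x, y) equal to the left-hand side minus the right, differentiate F term by term:
  d/dx[x^3] = 3x^2
  d/dx[-27xy] = -27x·y' - 27y
  d/dx[2y^3] = 6y^2·y'
Adding these up, d/dx[F] = 0 becomes
  (3x^2 - 27y) + (-27x + 6y^2)·y' = 0,
so isolating y',
  dy/dx = -(3x^2 - 27y)/(-27x + 6y^2) = (x^2 - 9y)/(9x - 2y^2)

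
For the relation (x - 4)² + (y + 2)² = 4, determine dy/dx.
Apply d/dx to both sides, remembering that y depends on x. Each occurrence of y therefore brings in a y' = dy/dx via the chain rule.

With F(x, y) equal to the left-hand side minus the right, differentiate F term by term:
  d/dx[(x - 4)^2] = 2x - 8
  d/dx[(y + 2)^2] = 2·y'(y + 2)
  d/dx[-4] = 0
Adding these up, d/dx[F] = 0 becomes
  (2x - 8) + (2y + 4)·y' = 0,
so isolating y',
  dy/dx = -(2x - 8)/(2y + 4) = (4 - x)/(y + 2)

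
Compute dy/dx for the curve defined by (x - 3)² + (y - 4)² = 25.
Differentiate both sides with respect to x, treating y as y(x). By the chain rule, any term containing y contributes a factor of y' = dy/dx when we differentiate it.

Move every term to one side and write the relation as F(x, y) = 0. Term by term,
  d/dx[(x - 3)^2] = 2x - 6
  d/dx[(y - 4)^2] = 2·y'(y - 4)
  d/dx[-25] = 0

The pieces without y' make up ∂F/∂x and the coefficient of y' is ∂F/∂y:
  ∂F/∂x = 2x - 6,
  ∂F/∂y = 2y - 8.

Since d/dx[F] = ∂F/∂x + (∂F/∂y)·y' = 0, solve for y':
  (∂F/∂y)·y' = -∂F/∂x
  dy/dx = -(∂F/∂x)/(∂F/∂y) = -(2x - 6)/(2y - 8) = (3 - x)/(y - 4)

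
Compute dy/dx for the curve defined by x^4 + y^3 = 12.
Apply d/dx to both sides, remembering that y depends on x. Each occurrence of y therefore brings in a y' = dy/dx via the chain rule.

With F(x, y) equal to the left-hand side minus the right, differentiate F term by term:
  d/dx[x^4] = 4x^3
  d/dx[y^3] = 3y^2·y'
  d/dx[-12] = 0
Adding these up, d/dx[F] = 0 becomes
  (4x^3) + (3y^2)·y' = 0,
so isolating y',
  dy/dx = -(4x^3)/(3y^2) = -4x^3/(3y^2)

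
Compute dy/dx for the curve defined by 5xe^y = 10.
Differentiate the relation implicitly: treat y = y(x) and apply the chain rule, so every y-derivative picks up a y' = dy/dx factor.

With everything moved to the left-hand side, differentiate term by term:
  d/dx[5x·e^(y)] = 5x·y'·e^(y) + 5e^(y)
  d/dx[-10] = 0

Separating the contributions that come from x directly and those that come through y:
  without y':      5e^(y)
  multiplying y':  5x·e^(y)

so (5e^(y)) + (5x·e^(y))·y' = 0, and therefore
  dy/dx = -(5e^(y))/(5x·e^(y)) = -1/x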